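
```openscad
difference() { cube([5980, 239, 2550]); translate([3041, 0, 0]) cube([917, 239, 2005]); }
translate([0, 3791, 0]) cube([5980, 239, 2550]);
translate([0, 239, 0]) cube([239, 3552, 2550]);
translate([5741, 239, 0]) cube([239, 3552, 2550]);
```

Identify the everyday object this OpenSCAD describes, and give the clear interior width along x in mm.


A single room. The interior width is 5502 mm.

Four walls enclosing a rectangle with a door in the front wall — a room. Outside width 5980 minus two 239 mm walls gives 5502 mm.


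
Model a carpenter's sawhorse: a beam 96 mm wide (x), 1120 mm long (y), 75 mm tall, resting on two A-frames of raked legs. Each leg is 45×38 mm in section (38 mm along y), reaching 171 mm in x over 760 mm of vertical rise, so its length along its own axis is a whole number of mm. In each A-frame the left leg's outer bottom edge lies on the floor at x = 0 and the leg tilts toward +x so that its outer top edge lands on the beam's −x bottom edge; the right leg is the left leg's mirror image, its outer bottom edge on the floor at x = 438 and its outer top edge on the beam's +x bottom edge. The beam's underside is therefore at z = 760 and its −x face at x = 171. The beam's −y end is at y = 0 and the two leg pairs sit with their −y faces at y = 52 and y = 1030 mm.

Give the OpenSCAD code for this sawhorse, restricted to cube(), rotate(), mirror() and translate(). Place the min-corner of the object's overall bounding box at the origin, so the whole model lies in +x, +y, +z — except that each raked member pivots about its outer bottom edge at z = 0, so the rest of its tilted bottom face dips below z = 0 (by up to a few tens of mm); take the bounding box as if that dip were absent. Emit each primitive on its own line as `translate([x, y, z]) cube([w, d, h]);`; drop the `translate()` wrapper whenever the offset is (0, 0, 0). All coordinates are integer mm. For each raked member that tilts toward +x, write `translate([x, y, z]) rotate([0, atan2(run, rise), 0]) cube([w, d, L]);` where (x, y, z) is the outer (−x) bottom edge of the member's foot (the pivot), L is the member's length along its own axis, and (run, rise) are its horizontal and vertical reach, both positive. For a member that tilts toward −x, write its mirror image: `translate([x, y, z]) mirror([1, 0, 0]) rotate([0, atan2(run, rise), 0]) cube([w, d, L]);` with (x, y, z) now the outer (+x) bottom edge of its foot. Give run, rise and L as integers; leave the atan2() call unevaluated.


// leg length = √(171² + 760²) = 779
// right-leg outer foot x = 2·171 + 96 = 438
// beam min-corner = (171, 0, 760)
translate([171, 0, 760]) cube([96, 1120, 75]);
translate([0, 52, 0]) rotate([0, atan2(171, 760), 0]) cube([45, 38, 779]);
translate([438, 52, 0]) mirror([1, 0, 0]) rotate([0, atan2(171, 760), 0]) cube([45, 38, 779]);
translate([0, 1030, 0]) rotate([0, atan2(171, 760), 0]) cube([45, 38, 779]);
translate([438, 1030, 0]) mirror([1, 0, 0]) rotate([0, atan2(171, 760), 0]) cube([45, 38, 779]);


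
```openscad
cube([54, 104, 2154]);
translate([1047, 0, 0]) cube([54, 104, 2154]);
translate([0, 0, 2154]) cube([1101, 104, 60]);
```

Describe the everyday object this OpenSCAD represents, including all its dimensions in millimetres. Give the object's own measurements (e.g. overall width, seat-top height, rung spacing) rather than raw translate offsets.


A door frame. The clear opening is 993 mm wide and 2154 mm high. Two 54 mm wide jambs, 104 mm deep, stand either side of the opening from the floor to the top of the opening. A 60 mm thick head sits across the top of both jambs, spanning the full outside width of the frame.


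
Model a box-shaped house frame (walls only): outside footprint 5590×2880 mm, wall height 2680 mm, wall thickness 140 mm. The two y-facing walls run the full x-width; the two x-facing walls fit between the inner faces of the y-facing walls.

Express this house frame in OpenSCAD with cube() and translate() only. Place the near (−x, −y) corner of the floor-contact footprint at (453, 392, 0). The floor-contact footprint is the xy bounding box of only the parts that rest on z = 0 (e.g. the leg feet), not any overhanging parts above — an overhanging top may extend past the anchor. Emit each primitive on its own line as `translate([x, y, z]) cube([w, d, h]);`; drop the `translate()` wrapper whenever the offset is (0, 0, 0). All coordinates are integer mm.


translate([453, 392, 0]) cube([5590, 140, 2680]);
translate([453, 3132, 0]) cube([5590, 140, 2680]);
translate([453, 532, 0]) cube([140, 2600, 2680]);
translate([5903, 532, 0]) cube([140, 2600, 2680]);


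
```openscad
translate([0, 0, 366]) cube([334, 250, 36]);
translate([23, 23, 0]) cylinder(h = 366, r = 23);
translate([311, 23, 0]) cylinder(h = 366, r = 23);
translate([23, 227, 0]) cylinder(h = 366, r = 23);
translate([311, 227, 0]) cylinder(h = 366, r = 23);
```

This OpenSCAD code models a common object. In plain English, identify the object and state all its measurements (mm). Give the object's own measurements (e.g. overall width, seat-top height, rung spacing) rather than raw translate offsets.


A four-legged stool. The seat is a 334×250×36 mm slab whose top surface is at z = 402 mm; four round legs, each 46 mm in diameter, run from the floor (z = 0) to the underside of the seat, each leg's axis is inset half a diameter from the nearest pair of seat edges (so the leg's bounding box is flush with the corner).


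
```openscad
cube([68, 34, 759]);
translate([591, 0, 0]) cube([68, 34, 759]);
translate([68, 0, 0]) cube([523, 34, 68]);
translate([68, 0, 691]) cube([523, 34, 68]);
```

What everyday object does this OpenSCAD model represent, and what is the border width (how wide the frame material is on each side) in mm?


A picture frame. The border width is 68 mm.

Four thin pieces enclosing a rectangular opening — a picture frame. The two full-height stiles are 759 mm tall; the top rail sits at z = 691 and is 68 mm tall, so the border above the opening is 759 − 691 = 68 mm, matching the stile x-width.


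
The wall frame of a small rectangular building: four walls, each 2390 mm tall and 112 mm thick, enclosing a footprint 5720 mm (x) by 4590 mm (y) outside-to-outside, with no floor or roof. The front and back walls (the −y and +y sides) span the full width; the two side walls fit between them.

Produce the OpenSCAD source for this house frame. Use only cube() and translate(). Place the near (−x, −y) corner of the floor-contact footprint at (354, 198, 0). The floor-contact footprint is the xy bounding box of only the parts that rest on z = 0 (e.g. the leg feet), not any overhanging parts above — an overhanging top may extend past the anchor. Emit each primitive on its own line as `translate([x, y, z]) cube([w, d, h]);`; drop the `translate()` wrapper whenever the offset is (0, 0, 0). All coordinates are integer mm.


translate([354, 198, 0]) cube([5720, 112, 2390]);
translate([354, 4676, 0]) cube([5720, 112, 2390]);
translate([354, 310, 0]) cube([112, 4366, 2390]);
translate([5962, 310, 0]) cube([112, 4366, 2390]);


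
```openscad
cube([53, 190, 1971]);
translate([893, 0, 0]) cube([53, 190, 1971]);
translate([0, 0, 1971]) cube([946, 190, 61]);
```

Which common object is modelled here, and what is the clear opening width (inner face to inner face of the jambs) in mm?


A door frame. The clear opening width is 840 mm.

Two 1971 mm tall posts with a header on top — a door frame. The left jamb is 53 mm wide at x = 0; the right jamb starts at x = 893. The clear opening is 893 − 53 = 840 mm.


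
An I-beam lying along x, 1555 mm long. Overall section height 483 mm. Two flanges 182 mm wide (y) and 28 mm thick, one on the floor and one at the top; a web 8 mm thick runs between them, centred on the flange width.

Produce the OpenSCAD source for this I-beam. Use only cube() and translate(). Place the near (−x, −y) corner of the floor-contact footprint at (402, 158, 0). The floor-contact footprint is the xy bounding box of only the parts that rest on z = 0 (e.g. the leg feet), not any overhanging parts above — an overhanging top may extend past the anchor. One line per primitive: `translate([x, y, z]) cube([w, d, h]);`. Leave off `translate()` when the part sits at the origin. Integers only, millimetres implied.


translate([402, 158, 0]) cube([1555, 182, 28]);
translate([402, 245, 28]) cube([1555, 8, 427]);
translate([402, 158, 455]) cube([1555, 182, 28]);


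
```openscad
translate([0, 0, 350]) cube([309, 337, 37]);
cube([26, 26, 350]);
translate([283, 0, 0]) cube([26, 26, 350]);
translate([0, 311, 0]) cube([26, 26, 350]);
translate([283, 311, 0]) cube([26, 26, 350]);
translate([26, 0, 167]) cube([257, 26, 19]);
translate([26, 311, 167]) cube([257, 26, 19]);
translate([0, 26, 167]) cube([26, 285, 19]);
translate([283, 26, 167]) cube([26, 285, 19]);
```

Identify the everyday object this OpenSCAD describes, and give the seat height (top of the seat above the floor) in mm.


A stool. The seat height is 387 mm.

A 309×337×37 slab at z = 350 on four corner posts — a stool. The seat top is 350 + 37 = 387 mm.


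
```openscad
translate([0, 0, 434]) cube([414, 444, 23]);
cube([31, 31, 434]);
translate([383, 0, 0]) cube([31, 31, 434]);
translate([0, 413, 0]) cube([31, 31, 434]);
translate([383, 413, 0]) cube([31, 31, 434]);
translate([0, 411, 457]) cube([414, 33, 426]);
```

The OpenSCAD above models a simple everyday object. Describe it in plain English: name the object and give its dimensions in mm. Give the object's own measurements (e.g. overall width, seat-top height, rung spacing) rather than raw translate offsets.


A chair. The seat is a 414×444×23 mm slab with its top at z = 457 mm, on four 31×31 mm corner legs (flush with the seat edges, standing on z = 0). A flat backrest 33 mm thick, 426 mm tall, spans the full seat width and rises from the seat top along its +y edge, rear face flush with the rear of the seat.


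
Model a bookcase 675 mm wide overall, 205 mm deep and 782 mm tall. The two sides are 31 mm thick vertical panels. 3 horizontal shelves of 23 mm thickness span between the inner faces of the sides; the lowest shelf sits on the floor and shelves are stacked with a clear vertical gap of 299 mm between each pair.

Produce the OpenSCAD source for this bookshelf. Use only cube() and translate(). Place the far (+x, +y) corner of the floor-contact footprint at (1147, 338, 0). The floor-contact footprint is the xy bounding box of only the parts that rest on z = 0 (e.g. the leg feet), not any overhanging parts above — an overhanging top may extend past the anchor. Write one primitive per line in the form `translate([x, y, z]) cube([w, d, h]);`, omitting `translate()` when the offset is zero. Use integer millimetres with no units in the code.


translate([472, 133, 0]) cube([31, 205, 782]);
translate([1116, 133, 0]) cube([31, 205, 782]);
translate([503, 133, 0]) cube([613, 205, 23]);
translate([503, 133, 322]) cube([613, 205, 23]);
translate([503, 133, 644]) cube([613, 205, 23]);


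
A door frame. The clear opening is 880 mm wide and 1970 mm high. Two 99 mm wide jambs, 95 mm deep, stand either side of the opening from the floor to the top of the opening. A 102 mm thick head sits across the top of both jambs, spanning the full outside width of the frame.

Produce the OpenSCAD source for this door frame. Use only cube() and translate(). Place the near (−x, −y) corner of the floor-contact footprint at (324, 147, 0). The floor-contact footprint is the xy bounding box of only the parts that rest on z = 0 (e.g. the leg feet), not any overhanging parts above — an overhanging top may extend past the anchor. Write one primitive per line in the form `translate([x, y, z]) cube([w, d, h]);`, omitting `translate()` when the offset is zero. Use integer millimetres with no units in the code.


translate([324, 147, 0]) cube([99, 95, 1970]);
translate([1303, 147, 0]) cube([99, 95, 1970]);
translate([324, 147, 1970]) cube([1078, 95, 102]);


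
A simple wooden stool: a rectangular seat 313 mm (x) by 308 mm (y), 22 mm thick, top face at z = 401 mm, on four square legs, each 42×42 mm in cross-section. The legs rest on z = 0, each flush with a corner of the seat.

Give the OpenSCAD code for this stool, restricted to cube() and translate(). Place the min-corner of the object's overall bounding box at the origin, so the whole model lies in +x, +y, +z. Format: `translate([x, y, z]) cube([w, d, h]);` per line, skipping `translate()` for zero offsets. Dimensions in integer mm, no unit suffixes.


translate([0, 0, 379]) cube([313, 308, 22]);
cube([42, 42, 379]);
translate([271, 0, 0]) cube([42, 42, 379]);
translate([0, 266, 0]) cube([42, 42, 379]);
translate([271, 266, 0]) cube([42, 42, 379]);


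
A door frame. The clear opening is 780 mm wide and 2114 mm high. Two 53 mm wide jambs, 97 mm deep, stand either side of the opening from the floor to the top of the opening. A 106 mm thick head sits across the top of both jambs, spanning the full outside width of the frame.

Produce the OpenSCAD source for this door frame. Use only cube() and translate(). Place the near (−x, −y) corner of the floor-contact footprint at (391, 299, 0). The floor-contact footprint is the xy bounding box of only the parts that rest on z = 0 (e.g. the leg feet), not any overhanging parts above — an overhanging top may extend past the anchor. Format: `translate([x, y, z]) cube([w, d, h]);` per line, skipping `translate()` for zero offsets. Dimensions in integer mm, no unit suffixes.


translate([391, 299, 0]) cube([53, 97, 2114]);
translate([1224, 299, 0]) cube([53, 97, 2114]);
translate([391, 299, 2114]) cube([886, 97, 106]);


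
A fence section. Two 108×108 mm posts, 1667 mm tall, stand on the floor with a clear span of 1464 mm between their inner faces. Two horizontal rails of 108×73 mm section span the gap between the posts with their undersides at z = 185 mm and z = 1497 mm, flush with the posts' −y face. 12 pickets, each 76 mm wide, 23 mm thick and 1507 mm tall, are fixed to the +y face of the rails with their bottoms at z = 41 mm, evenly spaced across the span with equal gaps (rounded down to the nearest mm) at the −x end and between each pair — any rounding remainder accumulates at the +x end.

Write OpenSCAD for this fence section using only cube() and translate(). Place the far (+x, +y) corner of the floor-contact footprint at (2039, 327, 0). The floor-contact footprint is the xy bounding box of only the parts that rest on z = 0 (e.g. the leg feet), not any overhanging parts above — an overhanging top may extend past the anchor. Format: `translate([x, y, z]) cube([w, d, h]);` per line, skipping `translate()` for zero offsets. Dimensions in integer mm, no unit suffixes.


translate([359, 219, 0]) cube([108, 108, 1667]);
translate([1931, 219, 0]) cube([108, 108, 1667]);
translate([467, 219, 185]) cube([1464, 108, 73]);
translate([467, 219, 1497]) cube([1464, 108, 73]);
translate([509, 327, 41]) cube([76, 23, 1507]);
translate([627, 327, 41]) cube([76, 23, 1507]);
translate([745, 327, 41]) cube([76, 23, 1507]);
translate([863, 327, 41]) cube([76, 23, 1507]);
translate([981, 327, 41]) cube([76, 23, 1507]);
translate([1099, 327, 41]) cube([76, 23, 1507]);
translate([1217, 327, 41]) cube([76, 23, 1507]);
translate([1335, 327, 41]) cube([76, 23, 1507]);
translate([1453, 327, 41]) cube([76, 23, 1507]);
translate([1571, 327, 41]) cube([76, 23, 1507]);
translate([1689, 327, 41]) cube([76, 23, 1507]);
translate([1807, 327, 41]) cube([76, 23, 1507]);


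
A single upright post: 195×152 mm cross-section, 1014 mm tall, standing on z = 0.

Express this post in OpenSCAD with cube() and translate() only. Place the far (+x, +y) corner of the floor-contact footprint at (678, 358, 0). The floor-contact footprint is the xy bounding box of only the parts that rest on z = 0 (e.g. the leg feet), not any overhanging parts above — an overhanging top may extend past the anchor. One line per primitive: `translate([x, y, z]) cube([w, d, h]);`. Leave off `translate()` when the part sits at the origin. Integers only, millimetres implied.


translate([483, 206, 0]) cube([195, 152, 1014]);


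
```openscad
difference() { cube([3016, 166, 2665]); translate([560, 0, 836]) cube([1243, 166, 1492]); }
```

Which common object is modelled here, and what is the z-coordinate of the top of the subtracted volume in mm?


A wall with a window opening. The window head height is 2328 mm.

A wall with a rectangular opening subtracted — a window. Sill at z = 836, opening 1492 mm tall, so the head is at 836 + 1492 = 2328 mm.


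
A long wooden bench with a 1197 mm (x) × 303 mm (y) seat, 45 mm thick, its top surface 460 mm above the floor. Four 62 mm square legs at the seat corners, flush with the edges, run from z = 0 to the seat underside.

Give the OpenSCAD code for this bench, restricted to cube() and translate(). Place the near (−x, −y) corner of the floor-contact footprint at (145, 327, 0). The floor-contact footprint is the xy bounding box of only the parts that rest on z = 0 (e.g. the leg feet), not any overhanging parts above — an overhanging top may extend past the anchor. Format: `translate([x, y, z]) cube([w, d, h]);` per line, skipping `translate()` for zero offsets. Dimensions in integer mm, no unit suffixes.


translate([145, 327, 415]) cube([1197, 303, 45]);
translate([145, 327, 0]) cube([62, 62, 415]);
translate([145, 568, 0]) cube([62, 62, 415]);
translate([1280, 327, 0]) cube([62, 62, 415]);
translate([1280, 568, 0]) cube([62, 62, 415]);


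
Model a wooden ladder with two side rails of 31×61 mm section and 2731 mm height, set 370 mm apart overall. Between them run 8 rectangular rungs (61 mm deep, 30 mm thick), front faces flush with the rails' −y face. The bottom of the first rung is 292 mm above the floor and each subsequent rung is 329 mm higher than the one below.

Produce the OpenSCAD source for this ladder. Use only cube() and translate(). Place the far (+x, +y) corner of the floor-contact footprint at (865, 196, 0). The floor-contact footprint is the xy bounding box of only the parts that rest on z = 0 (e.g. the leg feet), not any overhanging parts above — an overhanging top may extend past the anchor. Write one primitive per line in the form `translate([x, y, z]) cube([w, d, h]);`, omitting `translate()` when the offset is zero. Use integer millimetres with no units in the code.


translate([495, 135, 0]) cube([31, 61, 2731]);
translate([834, 135, 0]) cube([31, 61, 2731]);
translate([526, 135, 292]) cube([308, 61, 30]);
translate([526, 135, 621]) cube([308, 61, 30]);
translate([526, 135, 950]) cube([308, 61, 30]);
translate([526, 135, 1279]) cube([308, 61, 30]);
translate([526, 135, 1608]) cube([308, 61, 30]);
translate([526, 135, 1937]) cube([308, 61, 30]);
translate([526, 135, 2266]) cube([308, 61, 30]);
translate([526, 135, 2595]) cube([308, 61, 30]);


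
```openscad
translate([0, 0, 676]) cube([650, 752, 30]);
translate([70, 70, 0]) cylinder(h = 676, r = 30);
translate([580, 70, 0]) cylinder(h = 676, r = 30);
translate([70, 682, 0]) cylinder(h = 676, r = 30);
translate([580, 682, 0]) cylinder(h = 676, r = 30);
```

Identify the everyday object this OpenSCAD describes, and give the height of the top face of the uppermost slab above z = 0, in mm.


A table. The table height is 706 mm.

A 650×752×30 slab sits at z = 676 on four Ø60 mm round legs — a table. The top surface is at 676 + 30 = 706 mm.


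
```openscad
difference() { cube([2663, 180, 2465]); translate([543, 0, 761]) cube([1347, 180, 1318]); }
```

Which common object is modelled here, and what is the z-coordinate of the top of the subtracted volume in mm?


A wall with a window opening. The window head height is 2079 mm.

A wall with a rectangular opening subtracted — a window. Sill at z = 761, opening 1318 mm tall, so the head is at 761 + 1318 = 2079 mm.


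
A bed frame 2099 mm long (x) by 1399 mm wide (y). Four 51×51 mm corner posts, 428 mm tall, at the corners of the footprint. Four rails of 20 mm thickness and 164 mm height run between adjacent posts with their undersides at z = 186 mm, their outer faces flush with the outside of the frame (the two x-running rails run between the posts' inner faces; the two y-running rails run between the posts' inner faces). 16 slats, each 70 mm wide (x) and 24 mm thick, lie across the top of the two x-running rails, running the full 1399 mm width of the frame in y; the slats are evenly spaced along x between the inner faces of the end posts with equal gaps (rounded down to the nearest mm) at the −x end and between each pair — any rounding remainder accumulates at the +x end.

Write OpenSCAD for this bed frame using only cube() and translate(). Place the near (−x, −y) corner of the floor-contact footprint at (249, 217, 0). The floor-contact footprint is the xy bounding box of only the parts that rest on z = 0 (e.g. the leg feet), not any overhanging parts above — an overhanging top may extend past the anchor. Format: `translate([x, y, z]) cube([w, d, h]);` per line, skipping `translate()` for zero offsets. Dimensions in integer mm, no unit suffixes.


translate([249, 217, 0]) cube([51, 51, 428]);
translate([249, 1565, 0]) cube([51, 51, 428]);
translate([2297, 217, 0]) cube([51, 51, 428]);
translate([2297, 1565, 0]) cube([51, 51, 428]);
translate([300, 217, 186]) cube([1997, 20, 164]);
translate([300, 1596, 186]) cube([1997, 20, 164]);
translate([249, 268, 186]) cube([20, 1297, 164]);
translate([2328, 268, 186]) cube([20, 1297, 164]);
translate([351, 217, 350]) cube([70, 1399, 24]);
translate([472, 217, 350]) cube([70, 1399, 24]);
translate([593, 217, 350]) cube([70, 1399, 24]);
translate([714, 217, 350]) cube([70, 1399, 24]);
translate([835, 217, 350]) cube([70, 1399, 24]);
translate([956, 217, 350]) cube([70, 1399, 24]);
translate([1077, 217, 350]) cube([70, 1399, 24]);
translate([1198, 217, 350]) cube([70, 1399, 24]);
translate([1319, 217, 350]) cube([70, 1399, 24]);
translate([1440, 217, 350]) cube([70, 1399, 24]);
translate([1561, 217, 350]) cube([70, 1399, 24]);
translate([1682, 217, 350]) cube([70, 1399, 24]);
translate([1803, 217, 350]) cube([70, 1399, 24]);
translate([1924, 217, 350]) cube([70, 1399, 24]);
translate([2045, 217, 350]) cube([70, 1399, 24]);
translate([2166, 217, 350]) cube([70, 1399, 24]);


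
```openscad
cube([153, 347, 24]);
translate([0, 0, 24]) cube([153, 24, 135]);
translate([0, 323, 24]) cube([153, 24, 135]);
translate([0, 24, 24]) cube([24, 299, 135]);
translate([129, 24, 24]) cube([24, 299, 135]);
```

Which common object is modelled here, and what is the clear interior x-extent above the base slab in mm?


An open box. The internal width is 105 mm.

A 153×347 base slab with four walls standing on it — an open box. The base is 153 mm wide and the walls are 24 mm thick, so the internal width is 153 − 2 × 24 = 105 mm.


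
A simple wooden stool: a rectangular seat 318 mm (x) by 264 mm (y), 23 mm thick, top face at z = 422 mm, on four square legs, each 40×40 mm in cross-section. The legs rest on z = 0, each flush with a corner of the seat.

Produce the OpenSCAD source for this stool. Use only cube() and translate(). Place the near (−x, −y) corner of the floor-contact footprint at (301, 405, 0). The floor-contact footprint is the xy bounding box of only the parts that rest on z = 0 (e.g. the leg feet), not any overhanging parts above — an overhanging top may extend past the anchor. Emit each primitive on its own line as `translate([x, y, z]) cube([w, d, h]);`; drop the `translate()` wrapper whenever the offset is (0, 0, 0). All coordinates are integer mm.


translate([301, 405, 399]) cube([318, 264, 23]);
translate([301, 405, 0]) cube([40, 40, 399]);
translate([579, 405, 0]) cube([40, 40, 399]);
translate([301, 629, 0]) cube([40, 40, 399]);
translate([579, 629, 0]) cube([40, 40, 399]);


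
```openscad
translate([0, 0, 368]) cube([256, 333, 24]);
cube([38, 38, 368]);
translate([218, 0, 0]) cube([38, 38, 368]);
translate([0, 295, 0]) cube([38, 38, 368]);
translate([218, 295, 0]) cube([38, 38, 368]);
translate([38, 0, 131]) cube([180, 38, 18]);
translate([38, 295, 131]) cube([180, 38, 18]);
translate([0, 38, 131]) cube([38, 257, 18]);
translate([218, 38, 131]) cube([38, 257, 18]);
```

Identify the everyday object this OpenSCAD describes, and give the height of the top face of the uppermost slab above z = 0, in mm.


A stool. The seat height is 392 mm.

A 256×333×24 slab at z = 368 on four corner posts — a stool. The seat top is 368 + 24 = 392 mm.


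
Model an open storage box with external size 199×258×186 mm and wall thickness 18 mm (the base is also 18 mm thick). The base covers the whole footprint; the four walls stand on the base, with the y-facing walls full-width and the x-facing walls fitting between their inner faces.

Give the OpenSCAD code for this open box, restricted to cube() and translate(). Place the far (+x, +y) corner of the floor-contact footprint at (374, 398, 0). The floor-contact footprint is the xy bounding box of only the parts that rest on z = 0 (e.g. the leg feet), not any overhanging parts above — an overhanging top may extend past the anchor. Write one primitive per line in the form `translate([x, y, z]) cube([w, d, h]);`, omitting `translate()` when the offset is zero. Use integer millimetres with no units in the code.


translate([175, 140, 0]) cube([199, 258, 18]);
translate([175, 140, 18]) cube([199, 18, 168]);
translate([175, 380, 18]) cube([199, 18, 168]);
translate([175, 158, 18]) cube([18, 222, 168]);
translate([356, 158, 18]) cube([18, 222, 168]);


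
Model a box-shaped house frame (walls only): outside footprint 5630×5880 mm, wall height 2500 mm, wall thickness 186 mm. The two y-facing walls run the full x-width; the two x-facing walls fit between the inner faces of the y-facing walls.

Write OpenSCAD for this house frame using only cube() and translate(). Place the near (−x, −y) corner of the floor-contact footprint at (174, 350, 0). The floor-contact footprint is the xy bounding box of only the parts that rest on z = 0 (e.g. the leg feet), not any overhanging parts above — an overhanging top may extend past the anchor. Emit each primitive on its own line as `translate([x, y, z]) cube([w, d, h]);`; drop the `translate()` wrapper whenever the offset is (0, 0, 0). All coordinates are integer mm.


translate([174, 350, 0]) cube([5630, 186, 2500]);
translate([174, 6044, 0]) cube([5630, 186, 2500]);
translate([174, 536, 0]) cube([186, 5508, 2500]);
translate([5618, 536, 0]) cube([186, 5508, 2500]);


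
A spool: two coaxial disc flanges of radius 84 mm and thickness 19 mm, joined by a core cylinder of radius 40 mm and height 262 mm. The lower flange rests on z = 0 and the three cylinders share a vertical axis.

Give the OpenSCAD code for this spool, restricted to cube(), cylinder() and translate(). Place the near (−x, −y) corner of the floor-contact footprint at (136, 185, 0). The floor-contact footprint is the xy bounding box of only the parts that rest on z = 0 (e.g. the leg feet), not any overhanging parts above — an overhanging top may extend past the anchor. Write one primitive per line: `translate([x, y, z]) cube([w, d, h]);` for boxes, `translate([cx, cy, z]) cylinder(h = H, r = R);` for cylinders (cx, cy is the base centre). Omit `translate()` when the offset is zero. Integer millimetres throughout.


translate([220, 269, 0]) cylinder(h = 19, r = 84);
translate([220, 269, 19]) cylinder(h = 262, r = 40);
translate([220, 269, 281]) cylinder(h = 19, r = 84);


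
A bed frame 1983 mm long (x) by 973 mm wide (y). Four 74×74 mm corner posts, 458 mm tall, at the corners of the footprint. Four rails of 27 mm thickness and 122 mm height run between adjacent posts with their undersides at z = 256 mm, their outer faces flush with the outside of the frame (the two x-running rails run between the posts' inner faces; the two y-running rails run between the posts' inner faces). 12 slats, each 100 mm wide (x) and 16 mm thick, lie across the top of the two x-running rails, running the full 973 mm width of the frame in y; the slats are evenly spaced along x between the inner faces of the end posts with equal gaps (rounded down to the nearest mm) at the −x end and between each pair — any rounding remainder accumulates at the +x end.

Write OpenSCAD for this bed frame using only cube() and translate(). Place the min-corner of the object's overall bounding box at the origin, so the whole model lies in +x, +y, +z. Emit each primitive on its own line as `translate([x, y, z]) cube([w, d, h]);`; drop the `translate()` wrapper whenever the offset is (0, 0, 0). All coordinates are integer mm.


cube([74, 74, 458]);
translate([0, 899, 0]) cube([74, 74, 458]);
translate([1909, 0, 0]) cube([74, 74, 458]);
translate([1909, 899, 0]) cube([74, 74, 458]);
translate([74, 0, 256]) cube([1835, 27, 122]);
translate([74, 946, 256]) cube([1835, 27, 122]);
translate([0, 74, 256]) cube([27, 825, 122]);
translate([1956, 74, 256]) cube([27, 825, 122]);
translate([122, 0, 378]) cube([100, 973, 16]);
translate([270, 0, 378]) cube([100, 973, 16]);
translate([418, 0, 378]) cube([100, 973, 16]);
translate([566, 0, 378]) cube([100, 973, 16]);
translate([714, 0, 378]) cube([100, 973, 16]);
translate([862, 0, 378]) cube([100, 973, 16]);
translate([1010, 0, 378]) cube([100, 973, 16]);
translate([1158, 0, 378]) cube([100, 973, 16]);
translate([1306, 0, 378]) cube([100, 973, 16]);
translate([1454, 0, 378]) cube([100, 973, 16]);
translate([1602, 0, 378]) cube([100, 973, 16]);
translate([1750, 0, 378]) cube([100, 973, 16]);


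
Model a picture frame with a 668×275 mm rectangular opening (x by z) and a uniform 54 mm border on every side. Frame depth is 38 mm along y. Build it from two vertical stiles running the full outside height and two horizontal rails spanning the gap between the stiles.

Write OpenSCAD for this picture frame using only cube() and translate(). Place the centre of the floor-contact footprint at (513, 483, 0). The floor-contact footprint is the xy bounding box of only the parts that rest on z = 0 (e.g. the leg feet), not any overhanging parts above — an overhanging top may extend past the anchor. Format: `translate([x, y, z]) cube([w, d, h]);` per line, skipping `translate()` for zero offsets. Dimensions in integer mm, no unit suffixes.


translate([125, 464, 0]) cube([54, 38, 383]);
translate([847, 464, 0]) cube([54, 38, 383]);
translate([179, 464, 0]) cube([668, 38, 54]);
translate([179, 464, 329]) cube([668, 38, 54]);


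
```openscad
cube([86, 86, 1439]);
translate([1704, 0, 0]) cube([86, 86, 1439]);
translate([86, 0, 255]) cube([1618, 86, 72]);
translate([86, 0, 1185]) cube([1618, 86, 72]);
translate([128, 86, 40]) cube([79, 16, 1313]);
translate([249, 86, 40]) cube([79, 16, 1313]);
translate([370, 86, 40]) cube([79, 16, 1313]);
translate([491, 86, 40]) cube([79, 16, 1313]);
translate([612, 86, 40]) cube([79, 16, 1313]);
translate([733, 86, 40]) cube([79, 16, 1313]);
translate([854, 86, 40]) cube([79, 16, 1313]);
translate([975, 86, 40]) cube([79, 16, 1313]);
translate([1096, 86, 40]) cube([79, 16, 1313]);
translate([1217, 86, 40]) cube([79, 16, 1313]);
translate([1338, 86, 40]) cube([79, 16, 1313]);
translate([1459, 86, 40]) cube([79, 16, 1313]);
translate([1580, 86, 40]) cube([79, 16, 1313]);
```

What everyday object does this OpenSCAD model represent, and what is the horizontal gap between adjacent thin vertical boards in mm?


A fence section. The picket gap is 42 mm.

Two posts, two rails, 13 pickets — a fence section. Span 1618 mm holds 13 pickets of 79 mm with 14 equal gaps: ⌊(1618 − 13·79) / 14⌋ = 42 mm.


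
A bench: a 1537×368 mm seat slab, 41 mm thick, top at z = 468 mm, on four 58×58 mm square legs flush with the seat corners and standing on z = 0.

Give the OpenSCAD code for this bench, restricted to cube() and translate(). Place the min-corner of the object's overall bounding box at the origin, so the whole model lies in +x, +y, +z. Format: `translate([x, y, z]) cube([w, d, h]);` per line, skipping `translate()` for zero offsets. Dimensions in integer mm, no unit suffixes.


translate([0, 0, 427]) cube([1537, 368, 41]);
cube([58, 58, 427]);
translate([0, 310, 0]) cube([58, 58, 427]);
translate([1479, 0, 0]) cube([58, 58, 427]);
translate([1479, 310, 0]) cube([58, 58, 427]);


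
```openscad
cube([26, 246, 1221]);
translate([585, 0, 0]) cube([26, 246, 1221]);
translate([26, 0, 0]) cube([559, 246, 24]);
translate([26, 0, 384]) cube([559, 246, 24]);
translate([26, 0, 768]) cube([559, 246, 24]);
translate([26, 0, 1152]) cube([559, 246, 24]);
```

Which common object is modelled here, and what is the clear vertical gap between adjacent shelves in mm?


A bookshelf. The clear shelf gap is 360 mm.

Two tall side panels with 4 horizontal boards between them — a bookshelf. The first two shelf undersides are at z = 0 and z = 384; with shelf thickness 24, the clear gap is 384 − 0 − 24 = 360 mm.


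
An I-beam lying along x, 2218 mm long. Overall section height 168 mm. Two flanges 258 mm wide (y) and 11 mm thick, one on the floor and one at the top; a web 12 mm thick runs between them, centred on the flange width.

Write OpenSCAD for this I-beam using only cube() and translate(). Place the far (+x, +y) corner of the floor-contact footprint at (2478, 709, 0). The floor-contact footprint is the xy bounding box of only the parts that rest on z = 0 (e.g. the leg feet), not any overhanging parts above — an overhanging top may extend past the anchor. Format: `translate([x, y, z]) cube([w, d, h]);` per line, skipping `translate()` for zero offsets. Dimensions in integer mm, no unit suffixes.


translate([260, 451, 0]) cube([2218, 258, 11]);
translate([260, 574, 11]) cube([2218, 12, 146]);
translate([260, 451, 157]) cube([2218, 258, 11]);


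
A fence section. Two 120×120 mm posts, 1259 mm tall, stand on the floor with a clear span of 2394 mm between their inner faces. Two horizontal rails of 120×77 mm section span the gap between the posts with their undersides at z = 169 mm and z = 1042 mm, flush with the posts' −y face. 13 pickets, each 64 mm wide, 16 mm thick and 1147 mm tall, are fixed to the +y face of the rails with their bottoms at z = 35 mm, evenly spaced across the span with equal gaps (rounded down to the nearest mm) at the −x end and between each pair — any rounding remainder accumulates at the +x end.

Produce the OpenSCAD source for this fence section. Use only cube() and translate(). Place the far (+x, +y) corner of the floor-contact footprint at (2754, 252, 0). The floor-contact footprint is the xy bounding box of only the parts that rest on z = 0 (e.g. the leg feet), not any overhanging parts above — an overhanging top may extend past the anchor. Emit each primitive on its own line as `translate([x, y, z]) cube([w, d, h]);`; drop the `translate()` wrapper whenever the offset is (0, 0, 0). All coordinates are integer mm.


translate([120, 132, 0]) cube([120, 120, 1259]);
translate([2634, 132, 0]) cube([120, 120, 1259]);
translate([240, 132, 169]) cube([2394, 120, 77]);
translate([240, 132, 1042]) cube([2394, 120, 77]);
translate([351, 252, 35]) cube([64, 16, 1147]);
translate([526, 252, 35]) cube([64, 16, 1147]);
translate([701, 252, 35]) cube([64, 16, 1147]);
translate([876, 252, 35]) cube([64, 16, 1147]);
translate([1051, 252, 35]) cube([64, 16, 1147]);
translate([1226, 252, 35]) cube([64, 16, 1147]);
translate([1401, 252, 35]) cube([64, 16, 1147]);
translate([1576, 252, 35]) cube([64, 16, 1147]);
translate([1751, 252, 35]) cube([64, 16, 1147]);
translate([1926, 252, 35]) cube([64, 16, 1147]);
translate([2101, 252, 35]) cube([64, 16, 1147]);
translate([2276, 252, 35]) cube([64, 16, 1147]);
translate([2451, 252, 35]) cube([64, 16, 1147]);


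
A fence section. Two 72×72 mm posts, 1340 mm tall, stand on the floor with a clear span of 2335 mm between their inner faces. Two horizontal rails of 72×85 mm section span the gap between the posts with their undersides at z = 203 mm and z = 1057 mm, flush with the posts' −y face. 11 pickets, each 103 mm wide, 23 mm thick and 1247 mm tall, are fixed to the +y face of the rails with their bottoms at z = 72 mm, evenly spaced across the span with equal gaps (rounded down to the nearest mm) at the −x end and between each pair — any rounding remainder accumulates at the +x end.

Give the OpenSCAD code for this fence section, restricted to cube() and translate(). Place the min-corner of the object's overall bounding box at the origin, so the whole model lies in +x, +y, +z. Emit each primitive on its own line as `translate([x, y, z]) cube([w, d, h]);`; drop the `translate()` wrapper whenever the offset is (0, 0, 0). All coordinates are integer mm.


cube([72, 72, 1340]);
translate([2407, 0, 0]) cube([72, 72, 1340]);
translate([72, 0, 203]) cube([2335, 72, 85]);
translate([72, 0, 1057]) cube([2335, 72, 85]);
translate([172, 72, 72]) cube([103, 23, 1247]);
translate([375, 72, 72]) cube([103, 23, 1247]);
translate([578, 72, 72]) cube([103, 23, 1247]);
translate([781, 72, 72]) cube([103, 23, 1247]);
translate([984, 72, 72]) cube([103, 23, 1247]);
translate([1187, 72, 72]) cube([103, 23, 1247]);
translate([1390, 72, 72]) cube([103, 23, 1247]);
translate([1593, 72, 72]) cube([103, 23, 1247]);
translate([1796, 72, 72]) cube([103, 23, 1247]);
translate([1999, 72, 72]) cube([103, 23, 1247]);
translate([2202, 72, 72]) cube([103, 23, 1247]);


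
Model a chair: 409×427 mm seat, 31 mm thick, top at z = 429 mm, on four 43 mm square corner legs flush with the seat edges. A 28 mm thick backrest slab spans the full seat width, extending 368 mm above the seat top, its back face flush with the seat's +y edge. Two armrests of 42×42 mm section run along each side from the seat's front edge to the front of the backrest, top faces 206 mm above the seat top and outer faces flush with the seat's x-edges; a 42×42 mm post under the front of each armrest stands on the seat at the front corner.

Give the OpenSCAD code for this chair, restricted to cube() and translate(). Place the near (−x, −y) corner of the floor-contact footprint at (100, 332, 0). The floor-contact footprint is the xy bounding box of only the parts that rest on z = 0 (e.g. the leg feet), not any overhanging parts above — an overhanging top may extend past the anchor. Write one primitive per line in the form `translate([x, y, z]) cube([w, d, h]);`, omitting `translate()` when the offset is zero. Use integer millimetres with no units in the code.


translate([100, 332, 398]) cube([409, 427, 31]);
translate([100, 332, 0]) cube([43, 43, 398]);
translate([466, 332, 0]) cube([43, 43, 398]);
translate([100, 716, 0]) cube([43, 43, 398]);
translate([466, 716, 0]) cube([43, 43, 398]);
translate([100, 731, 429]) cube([409, 28, 368]);
translate([100, 332, 593]) cube([42, 399, 42]);
translate([467, 332, 593]) cube([42, 399, 42]);
translate([100, 332, 429]) cube([42, 42, 164]);
translate([467, 332, 429]) cube([42, 42, 164]);


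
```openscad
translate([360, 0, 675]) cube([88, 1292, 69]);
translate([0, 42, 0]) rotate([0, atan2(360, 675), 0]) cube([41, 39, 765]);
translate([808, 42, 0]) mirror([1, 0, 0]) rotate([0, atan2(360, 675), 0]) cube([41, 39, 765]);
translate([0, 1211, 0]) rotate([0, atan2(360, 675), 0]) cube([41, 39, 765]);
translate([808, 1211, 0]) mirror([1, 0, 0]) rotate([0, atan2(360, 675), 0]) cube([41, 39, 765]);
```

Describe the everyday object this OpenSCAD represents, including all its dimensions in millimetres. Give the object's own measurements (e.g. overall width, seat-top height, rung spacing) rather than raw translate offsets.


A sawhorse. A 88×1292×69 mm beam (x, y, z) sits on two A-frame leg pairs. Each pair is two raked legs of 41×39 mm section (39 mm along y) splaying symmetrically in x. Each leg rises 675 mm vertically over 360 mm of horizontal reach and is 765 mm long along its own axis. Every leg's outer bottom edge rests on the floor and its outer top edge meets a bottom edge of the beam — the left legs (tilting toward +x) meet the beam's −x bottom edge, the right legs (their mirror images, tilting toward −x) meet its +x bottom edge — so the leg tops tuck under the beam, the beam's underside is 675 mm above the floor, and the feet are 808 mm apart outside-to-outside with the beam centred between them. The two leg pairs are set in 42 mm from either end of the beam.
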